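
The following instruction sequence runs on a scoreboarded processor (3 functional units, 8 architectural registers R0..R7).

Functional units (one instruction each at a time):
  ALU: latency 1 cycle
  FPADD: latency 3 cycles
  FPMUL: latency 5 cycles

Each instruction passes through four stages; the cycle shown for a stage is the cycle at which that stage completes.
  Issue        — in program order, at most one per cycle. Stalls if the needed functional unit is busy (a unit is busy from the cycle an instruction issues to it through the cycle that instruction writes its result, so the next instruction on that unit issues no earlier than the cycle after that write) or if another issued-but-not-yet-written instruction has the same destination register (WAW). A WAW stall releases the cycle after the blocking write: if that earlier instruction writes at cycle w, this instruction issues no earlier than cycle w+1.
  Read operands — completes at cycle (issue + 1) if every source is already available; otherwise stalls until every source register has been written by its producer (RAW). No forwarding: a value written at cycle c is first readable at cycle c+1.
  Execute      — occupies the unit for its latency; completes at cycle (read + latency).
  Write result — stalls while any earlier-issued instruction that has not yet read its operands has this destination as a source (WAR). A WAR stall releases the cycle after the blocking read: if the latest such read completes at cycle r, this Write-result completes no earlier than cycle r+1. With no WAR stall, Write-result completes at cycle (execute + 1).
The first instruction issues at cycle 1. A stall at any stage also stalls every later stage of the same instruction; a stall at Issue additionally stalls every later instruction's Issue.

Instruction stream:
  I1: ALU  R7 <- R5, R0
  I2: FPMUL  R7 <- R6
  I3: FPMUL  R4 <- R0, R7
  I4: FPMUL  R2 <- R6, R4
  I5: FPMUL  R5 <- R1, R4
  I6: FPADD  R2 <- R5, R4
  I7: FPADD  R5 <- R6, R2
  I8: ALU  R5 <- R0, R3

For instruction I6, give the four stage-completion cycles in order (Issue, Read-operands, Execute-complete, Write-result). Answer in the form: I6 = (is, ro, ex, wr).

I6 = (30, 37, 40, 41)

cycle 1: issue I1 (ALU)
cycle 2: I1 read-ops
cycle 3: I1 finished on ALU
cycle 4: I1→R7
cycle 5: issue I2 (FPMUL)
cycle 6: I2 read-ops
cycle 11: I2 finished on FPMUL
cycle 12: I2→R7
cycle 13: issue I3 (FPMUL)
cycle 14: I3 read-ops
cycle 19: I3 finished on FPMUL
cycle 20: I3→R4
cycle 21: issue I4 (FPMUL)
cycle 22: I4 read-ops
cycle 27: I4 finished on FPMUL
cycle 28: I4→R2
cycle 29: issue I5 (FPMUL)
cycle 30: I5 read-ops; issue I6 (FPADD)
cycle 35: I5 finished on FPMUL
cycle 36: I5→R5
cycle 37: I6 read-ops
cycle 40: I6 finished on FPADD
cycle 41: I6→R2
cycle 42: issue I7 (FPADD)
cycle 43: I7 read-ops
cycle 46: I7 finished on FPADD
cycle 47: I7→R5
cycle 48: issue I8 (ALU)
cycle 49: I8 read-ops
cycle 50: I8 finished on ALU
cycle 51: I8→R5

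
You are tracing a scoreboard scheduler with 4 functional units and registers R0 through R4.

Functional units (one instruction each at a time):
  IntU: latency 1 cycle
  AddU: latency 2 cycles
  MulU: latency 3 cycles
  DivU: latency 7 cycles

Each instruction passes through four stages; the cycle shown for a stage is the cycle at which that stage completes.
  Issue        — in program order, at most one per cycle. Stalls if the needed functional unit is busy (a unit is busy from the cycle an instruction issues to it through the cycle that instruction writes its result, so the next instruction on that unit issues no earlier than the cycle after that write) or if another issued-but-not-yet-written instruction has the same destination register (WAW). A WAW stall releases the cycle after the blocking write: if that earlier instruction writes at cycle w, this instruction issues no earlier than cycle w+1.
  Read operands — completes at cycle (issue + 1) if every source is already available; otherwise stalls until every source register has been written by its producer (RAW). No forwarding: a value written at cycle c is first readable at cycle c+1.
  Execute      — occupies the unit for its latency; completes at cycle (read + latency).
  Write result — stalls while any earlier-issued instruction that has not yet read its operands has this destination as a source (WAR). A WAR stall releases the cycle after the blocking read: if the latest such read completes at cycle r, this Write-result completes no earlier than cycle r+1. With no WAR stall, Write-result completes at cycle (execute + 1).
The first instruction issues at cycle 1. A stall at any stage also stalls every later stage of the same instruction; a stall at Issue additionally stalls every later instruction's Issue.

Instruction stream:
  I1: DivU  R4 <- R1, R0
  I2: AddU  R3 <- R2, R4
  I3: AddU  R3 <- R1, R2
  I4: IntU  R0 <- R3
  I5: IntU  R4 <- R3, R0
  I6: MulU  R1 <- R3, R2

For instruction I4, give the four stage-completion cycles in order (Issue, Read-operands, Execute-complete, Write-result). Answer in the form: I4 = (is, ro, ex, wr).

I1: IS=1 RO=2 EX=9 WR=10
I2: IS=2 RO=11 EX=13 WR=14  [RAW R4: wait I1 write@10]
I3: IS=15 RO=16 EX=18 WR=19  [struct: AddU busy until I2 writes@14]
I4: IS=16 RO=20 EX=21 WR=22  [RAW R3: wait I3 write@19]
I5: IS=23 RO=24 EX=25 WR=26  [struct: IntU busy until I4 writes@22]
I6: IS=24 RO=25 EX=28 WR=29

I4 = (16, 20, 21, 22)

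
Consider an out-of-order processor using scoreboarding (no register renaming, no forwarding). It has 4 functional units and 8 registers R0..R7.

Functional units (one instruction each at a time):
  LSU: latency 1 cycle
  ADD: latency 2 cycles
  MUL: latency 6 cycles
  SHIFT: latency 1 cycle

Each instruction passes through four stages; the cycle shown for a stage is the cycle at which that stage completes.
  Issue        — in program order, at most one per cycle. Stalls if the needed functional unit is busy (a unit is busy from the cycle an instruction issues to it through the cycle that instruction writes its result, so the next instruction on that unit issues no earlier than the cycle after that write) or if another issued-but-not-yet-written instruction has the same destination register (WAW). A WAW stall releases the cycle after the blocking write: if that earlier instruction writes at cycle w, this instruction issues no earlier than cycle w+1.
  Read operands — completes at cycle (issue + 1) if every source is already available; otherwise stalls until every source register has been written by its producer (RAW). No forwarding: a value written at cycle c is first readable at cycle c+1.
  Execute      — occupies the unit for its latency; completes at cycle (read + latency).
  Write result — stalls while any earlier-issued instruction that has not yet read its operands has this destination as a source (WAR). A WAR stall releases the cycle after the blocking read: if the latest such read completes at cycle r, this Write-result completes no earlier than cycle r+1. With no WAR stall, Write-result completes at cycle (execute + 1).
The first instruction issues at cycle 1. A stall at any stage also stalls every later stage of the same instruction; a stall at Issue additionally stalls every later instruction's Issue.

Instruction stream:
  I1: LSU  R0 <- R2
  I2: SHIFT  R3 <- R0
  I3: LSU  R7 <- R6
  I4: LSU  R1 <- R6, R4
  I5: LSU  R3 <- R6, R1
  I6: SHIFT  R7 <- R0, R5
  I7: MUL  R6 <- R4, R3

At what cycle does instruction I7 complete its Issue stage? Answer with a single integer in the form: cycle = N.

I1 -> (1, 2, 3, 4)
I2 -> (2, 5, 6, 7)  // RAW R0: wait I1 write@4
I3 -> (5, 6, 7, 8)  // struct: LSU busy until I1 writes@4
I4 -> (9, 10, 11, 12)  // struct: LSU busy until I3 writes@8
I5 -> (13, 14, 15, 16)  // struct: LSU busy until I4 writes@12
I6 -> (14, 15, 16, 17)
I7 -> (15, 17, 23, 24)  // RAW R3: wait I5 write@16

cycle = 15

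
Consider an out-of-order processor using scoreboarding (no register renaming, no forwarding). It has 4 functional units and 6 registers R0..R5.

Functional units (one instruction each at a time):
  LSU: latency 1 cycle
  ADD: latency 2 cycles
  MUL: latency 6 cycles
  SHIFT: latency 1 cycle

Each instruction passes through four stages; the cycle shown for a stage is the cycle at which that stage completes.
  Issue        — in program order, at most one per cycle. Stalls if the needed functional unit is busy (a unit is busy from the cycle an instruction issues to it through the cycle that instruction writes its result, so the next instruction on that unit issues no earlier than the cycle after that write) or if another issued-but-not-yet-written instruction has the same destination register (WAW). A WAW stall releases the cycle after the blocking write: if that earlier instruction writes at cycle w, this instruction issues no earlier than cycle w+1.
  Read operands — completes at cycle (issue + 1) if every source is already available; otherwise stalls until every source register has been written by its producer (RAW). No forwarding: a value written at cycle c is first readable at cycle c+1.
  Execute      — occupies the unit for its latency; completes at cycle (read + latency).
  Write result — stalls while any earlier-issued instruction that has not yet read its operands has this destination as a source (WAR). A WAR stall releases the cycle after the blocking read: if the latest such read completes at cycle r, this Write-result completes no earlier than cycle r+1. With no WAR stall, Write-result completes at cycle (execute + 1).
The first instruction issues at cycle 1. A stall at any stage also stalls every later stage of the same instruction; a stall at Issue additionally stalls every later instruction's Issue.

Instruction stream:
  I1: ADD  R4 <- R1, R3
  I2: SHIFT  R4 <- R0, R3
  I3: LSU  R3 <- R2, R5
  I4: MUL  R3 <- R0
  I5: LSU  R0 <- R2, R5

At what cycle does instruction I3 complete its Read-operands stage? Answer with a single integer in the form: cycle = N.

cycle = 8

  I1 | 1 | 2 | 4 | 5
  I2 | 6 | 7 | 8 | 9   WAW R4: wait I1 write@5
  I3 | 7 | 8 | 9 | 10
  I4 | 11 | 12 | 18 | 19   WAW R3: wait I3 write@10
  I5 | 12 | 13 | 14 | 15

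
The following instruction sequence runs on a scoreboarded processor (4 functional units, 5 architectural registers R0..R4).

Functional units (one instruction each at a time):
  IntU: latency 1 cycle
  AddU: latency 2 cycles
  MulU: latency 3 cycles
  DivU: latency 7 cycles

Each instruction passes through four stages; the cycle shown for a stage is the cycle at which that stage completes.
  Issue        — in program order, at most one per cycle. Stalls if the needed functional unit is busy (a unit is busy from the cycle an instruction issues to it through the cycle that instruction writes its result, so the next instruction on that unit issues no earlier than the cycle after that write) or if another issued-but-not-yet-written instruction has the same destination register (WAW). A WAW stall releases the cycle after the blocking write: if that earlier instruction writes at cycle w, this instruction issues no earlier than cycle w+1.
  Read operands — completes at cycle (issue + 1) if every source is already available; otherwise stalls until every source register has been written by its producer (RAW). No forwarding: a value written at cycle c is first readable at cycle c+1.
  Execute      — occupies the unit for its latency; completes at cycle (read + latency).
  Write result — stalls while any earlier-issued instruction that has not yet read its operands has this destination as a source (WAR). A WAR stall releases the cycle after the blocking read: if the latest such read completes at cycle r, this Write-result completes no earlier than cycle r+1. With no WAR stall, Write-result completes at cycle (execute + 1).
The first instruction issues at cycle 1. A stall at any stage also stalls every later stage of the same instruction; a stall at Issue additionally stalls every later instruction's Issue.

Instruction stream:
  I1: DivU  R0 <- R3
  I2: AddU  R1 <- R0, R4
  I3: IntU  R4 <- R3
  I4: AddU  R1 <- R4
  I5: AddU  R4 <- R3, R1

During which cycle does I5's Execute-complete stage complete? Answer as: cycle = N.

  I1 | 1 | 2 | 9 | 10
  I2 | 2 | 11 | 13 | 14   RAW R0: wait I1 write@10
  I3 | 3 | 4 | 5 | 12   WAR R4: wait I2 read@11
  I4 | 15 | 16 | 18 | 19   struct: AddU busy until I2 writes@14
  I5 | 20 | 21 | 23 | 24   struct: AddU busy until I4 writes@19

cycle = 23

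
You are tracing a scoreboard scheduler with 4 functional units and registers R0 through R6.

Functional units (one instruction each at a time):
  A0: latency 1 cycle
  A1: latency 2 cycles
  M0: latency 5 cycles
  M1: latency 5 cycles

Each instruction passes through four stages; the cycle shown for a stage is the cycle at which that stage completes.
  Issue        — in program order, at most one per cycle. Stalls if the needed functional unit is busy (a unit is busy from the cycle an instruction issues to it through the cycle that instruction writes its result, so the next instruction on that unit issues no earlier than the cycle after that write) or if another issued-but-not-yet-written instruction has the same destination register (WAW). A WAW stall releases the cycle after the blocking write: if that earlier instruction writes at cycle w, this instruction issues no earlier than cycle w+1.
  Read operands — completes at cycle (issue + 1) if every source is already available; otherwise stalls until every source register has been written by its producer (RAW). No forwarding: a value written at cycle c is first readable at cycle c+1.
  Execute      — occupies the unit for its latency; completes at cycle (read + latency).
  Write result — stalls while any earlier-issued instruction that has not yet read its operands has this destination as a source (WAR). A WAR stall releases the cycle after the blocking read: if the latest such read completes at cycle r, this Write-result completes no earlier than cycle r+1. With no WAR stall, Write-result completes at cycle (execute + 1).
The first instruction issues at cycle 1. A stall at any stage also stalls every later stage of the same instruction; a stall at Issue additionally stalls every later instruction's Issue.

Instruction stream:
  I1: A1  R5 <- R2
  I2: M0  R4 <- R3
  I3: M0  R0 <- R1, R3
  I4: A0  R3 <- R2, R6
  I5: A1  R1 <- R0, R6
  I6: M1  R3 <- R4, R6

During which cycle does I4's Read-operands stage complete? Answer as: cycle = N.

cycle 1: issue I1 (A1)
cycle 2: I1 read-ops · issue I2 (M0)
cycle 3: I2 read-ops
cycle 4: I1 finished on A1
cycle 5: I1→R5
cycle 8: I2 finished on M0
cycle 9: I2→R4
cycle 10: issue I3 (M0)
cycle 11: I3 read-ops · issue I4 (A0)
cycle 12: I4 read-ops · issue I5 (A1)
cycle 13: I4 finished on A0
cycle 14: I4→R3
cycle 15: issue I6 (M1)
cycle 16: I3 finished on M0 · I6 read-ops
cycle 17: I3→R0
cycle 18: I5 read-ops
cycle 20: I5 finished on A1
cycle 21: I5→R1 · I6 finished on M1
cycle 22: I6→R3

cycle = 12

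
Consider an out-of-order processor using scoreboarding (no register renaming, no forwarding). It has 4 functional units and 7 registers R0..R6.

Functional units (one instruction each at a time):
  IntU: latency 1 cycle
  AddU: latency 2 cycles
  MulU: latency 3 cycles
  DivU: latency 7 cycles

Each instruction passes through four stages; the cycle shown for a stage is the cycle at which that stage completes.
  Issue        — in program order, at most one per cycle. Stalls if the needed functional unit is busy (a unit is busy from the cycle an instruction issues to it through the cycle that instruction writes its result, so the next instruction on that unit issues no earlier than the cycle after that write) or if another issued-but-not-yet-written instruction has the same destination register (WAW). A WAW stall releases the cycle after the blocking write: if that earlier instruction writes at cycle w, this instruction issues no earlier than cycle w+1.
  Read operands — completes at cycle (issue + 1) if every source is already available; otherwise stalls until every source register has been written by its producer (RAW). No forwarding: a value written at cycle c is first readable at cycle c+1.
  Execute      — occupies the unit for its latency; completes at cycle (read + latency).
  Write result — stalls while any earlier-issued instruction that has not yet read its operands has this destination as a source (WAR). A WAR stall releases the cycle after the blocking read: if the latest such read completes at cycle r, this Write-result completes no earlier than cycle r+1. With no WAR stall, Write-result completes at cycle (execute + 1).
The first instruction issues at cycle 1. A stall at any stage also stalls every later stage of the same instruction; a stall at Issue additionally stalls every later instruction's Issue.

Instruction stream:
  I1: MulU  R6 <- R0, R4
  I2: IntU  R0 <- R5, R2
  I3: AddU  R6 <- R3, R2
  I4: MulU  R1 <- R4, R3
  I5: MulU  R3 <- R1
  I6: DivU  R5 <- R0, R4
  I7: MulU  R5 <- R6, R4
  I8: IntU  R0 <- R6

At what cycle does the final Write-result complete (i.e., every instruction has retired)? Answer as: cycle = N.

I1 -> (1, 2, 5, 6)
I2 -> (2, 3, 4, 5)
I3 -> (7, 8, 10, 11)  // WAW R6: wait I1 write@6
I4 -> (8, 9, 12, 13)
I5 -> (14, 15, 18, 19)  // struct: MulU busy until I4 writes@13
I6 -> (15, 16, 23, 24)
I7 -> (25, 26, 29, 30)  // WAW R5: wait I6 write@24
I8 -> (26, 27, 28, 29)

cycle = 30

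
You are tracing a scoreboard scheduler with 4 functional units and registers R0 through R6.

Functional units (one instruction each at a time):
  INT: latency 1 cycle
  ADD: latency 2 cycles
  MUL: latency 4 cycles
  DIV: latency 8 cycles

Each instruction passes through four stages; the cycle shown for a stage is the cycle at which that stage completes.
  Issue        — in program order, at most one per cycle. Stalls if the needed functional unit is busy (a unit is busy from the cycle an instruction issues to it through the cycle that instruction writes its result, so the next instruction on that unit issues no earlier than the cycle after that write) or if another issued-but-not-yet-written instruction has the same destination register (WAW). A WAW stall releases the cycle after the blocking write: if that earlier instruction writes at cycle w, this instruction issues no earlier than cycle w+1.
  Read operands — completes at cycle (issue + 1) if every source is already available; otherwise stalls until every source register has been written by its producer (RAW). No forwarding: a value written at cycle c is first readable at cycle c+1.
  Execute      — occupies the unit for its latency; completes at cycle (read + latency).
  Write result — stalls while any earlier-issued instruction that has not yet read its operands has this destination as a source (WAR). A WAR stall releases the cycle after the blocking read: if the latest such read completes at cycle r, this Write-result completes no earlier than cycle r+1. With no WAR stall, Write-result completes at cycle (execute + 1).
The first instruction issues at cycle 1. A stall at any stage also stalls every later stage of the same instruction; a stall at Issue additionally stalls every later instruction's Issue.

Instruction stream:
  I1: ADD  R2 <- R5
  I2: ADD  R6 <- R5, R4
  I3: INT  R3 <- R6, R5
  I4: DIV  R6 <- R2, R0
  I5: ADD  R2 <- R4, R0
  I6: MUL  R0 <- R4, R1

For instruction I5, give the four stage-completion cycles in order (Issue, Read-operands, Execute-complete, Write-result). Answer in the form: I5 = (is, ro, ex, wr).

I5 = (12, 13, 15, 16)

cycle 1: I1→ADD
cycle 2: I1 RO
cycle 4: I1 EX
cycle 5: I1 WR R2
cycle 6: I2→ADD
cycle 7: I2 RO · I3→INT
cycle 9: I2 EX
cycle 10: I2 WR R6
cycle 11: I3 RO · I4→DIV
cycle 12: I3 EX · I4 RO · I5→ADD
cycle 13: I3 WR R3 · I5 RO · I6→MUL
cycle 14: I6 RO
cycle 15: I5 EX
cycle 16: I5 WR R2
cycle 18: I6 EX
cycle 19: I6 WR R0
cycle 20: I4 EX
cycle 21: I4 WR R6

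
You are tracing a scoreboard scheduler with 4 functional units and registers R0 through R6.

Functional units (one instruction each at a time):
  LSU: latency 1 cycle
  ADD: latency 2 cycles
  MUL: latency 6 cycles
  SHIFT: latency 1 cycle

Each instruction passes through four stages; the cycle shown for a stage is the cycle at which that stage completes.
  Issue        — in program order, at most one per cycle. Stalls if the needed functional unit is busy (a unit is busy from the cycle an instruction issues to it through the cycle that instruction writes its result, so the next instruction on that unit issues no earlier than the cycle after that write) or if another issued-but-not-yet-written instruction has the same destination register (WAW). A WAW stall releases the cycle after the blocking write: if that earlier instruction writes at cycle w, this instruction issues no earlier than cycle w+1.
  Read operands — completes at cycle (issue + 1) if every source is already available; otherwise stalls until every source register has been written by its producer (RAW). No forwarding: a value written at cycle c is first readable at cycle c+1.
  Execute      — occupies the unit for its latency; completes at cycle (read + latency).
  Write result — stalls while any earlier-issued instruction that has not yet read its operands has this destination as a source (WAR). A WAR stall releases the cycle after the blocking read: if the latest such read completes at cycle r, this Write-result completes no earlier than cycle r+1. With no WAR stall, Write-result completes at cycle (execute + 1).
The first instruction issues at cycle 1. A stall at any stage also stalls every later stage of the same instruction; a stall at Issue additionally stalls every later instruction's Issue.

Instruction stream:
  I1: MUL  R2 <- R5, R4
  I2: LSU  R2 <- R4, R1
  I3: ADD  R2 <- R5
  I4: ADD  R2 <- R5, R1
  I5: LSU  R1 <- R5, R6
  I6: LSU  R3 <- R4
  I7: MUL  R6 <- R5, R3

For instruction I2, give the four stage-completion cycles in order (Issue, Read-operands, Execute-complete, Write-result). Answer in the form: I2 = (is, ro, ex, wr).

I1 -> (1, 2, 8, 9)
I2 -> (10, 11, 12, 13)  // WAW R2: wait I1 write@9
I3 -> (14, 15, 17, 18)  // WAW R2: wait I2 write@13
I4 -> (19, 20, 22, 23)  // struct: ADD busy until I3 writes@18
I5 -> (20, 21, 22, 23)
I6 -> (24, 25, 26, 27)  // struct: LSU busy until I5 writes@23
I7 -> (25, 28, 34, 35)  // RAW R3: wait I6 write@27

I2 = (10, 11, 12, 13)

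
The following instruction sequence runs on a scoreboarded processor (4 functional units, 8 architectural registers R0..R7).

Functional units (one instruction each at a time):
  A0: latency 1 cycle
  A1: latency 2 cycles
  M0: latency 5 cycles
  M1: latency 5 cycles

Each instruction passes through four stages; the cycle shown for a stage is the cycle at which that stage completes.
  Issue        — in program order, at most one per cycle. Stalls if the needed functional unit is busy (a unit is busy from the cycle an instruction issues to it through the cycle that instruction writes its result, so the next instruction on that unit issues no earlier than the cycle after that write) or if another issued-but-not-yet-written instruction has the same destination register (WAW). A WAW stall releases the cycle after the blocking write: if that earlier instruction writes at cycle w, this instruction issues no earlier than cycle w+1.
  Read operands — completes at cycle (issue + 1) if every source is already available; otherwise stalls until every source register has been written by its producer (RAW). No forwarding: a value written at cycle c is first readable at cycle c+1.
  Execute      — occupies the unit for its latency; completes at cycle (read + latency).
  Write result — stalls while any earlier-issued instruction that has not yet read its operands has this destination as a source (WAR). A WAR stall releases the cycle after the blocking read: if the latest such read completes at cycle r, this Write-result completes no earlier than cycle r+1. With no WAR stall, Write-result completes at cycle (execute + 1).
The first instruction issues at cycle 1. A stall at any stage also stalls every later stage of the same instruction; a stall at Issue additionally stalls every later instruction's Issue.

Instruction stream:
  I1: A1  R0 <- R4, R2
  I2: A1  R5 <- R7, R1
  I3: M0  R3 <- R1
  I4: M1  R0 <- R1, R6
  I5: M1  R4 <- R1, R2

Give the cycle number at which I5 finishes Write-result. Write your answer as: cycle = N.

cycle = 23

t=1  I1 issues→A1
t=2  I1 reads
t=4  I1 exec-done
t=5  I1 writes R0
t=6  I2 issues→A1
t=7  I2 reads | I3 issues→M0
t=8  I3 reads | I4 issues→M1
t=9  I2 exec-done | I4 reads
t=10  I2 writes R5
t=13  I3 exec-done
t=14  I3 writes R3 | I4 exec-done
t=15  I4 writes R0
t=16  I5 issues→M1
t=17  I5 reads
t=22  I5 exec-done
t=23  I5 writes R4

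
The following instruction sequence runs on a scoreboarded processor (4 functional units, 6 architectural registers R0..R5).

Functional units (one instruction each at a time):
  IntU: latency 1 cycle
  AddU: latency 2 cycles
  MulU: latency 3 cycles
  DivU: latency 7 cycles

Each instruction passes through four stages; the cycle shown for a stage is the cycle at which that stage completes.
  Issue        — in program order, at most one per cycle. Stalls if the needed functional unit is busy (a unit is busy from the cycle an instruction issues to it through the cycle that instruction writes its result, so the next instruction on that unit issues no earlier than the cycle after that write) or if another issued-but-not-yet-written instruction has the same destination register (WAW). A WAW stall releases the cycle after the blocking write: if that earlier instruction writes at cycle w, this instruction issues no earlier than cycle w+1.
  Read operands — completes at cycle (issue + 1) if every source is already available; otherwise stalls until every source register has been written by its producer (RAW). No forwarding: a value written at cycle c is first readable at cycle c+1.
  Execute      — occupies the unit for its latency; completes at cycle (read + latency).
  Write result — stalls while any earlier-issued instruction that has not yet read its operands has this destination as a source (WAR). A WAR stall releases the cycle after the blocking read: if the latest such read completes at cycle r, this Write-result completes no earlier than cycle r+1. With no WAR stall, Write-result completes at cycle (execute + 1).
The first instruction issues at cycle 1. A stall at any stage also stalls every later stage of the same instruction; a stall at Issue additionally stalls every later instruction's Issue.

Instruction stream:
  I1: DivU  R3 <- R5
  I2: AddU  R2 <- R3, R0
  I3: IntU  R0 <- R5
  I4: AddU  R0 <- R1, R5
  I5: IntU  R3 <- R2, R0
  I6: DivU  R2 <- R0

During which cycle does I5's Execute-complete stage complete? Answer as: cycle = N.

cycle = 21

[1] I1→DivU
[2] I1 RO; I2→AddU
[3] I3→IntU
[4] I3 RO
[5] I3 EX
[9] I1 EX
[10] I1 WR R3
[11] I2 RO
[12] I3 WR R0
[13] I2 EX
[14] I2 WR R2
[15] I4→AddU
[16] I4 RO; I5→IntU
[17] I6→DivU
[18] I4 EX
[19] I4 WR R0
[20] I5 RO; I6 RO
[21] I5 EX
[22] I5 WR R3
[27] I6 EX
[28] I6 WR R2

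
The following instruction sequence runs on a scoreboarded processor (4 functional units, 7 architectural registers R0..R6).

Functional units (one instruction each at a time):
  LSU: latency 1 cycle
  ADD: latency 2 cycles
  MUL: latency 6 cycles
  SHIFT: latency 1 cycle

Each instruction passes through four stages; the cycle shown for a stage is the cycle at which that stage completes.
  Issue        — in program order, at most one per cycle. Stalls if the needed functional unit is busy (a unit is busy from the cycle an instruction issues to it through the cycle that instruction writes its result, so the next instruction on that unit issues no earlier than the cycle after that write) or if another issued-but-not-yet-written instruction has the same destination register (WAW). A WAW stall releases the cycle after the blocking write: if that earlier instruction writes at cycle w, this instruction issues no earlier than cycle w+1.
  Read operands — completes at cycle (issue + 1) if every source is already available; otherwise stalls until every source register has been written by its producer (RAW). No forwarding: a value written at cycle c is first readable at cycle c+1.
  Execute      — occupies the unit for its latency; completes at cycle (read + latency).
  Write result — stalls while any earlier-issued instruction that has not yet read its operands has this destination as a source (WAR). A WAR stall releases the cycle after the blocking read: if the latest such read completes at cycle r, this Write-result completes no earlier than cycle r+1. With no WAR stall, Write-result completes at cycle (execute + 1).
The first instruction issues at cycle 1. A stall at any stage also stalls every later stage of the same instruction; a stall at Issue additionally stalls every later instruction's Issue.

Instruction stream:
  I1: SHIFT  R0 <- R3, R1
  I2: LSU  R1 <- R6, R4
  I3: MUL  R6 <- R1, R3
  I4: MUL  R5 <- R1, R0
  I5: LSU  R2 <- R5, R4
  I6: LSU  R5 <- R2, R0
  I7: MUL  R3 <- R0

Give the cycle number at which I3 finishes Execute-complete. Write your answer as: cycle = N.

[1] issue I1 (SHIFT)
[2] I1 read-ops · issue I2 (LSU)
[3] I1 finished on SHIFT · I2 read-ops · issue I3 (MUL)
[4] I1→R0 · I2 finished on LSU
[5] I2→R1
[6] I3 read-ops
[12] I3 finished on MUL
[13] I3→R6
[14] issue I4 (MUL)
[15] I4 read-ops · issue I5 (LSU)
[21] I4 finished on MUL
[22] I4→R5
[23] I5 read-ops
[24] I5 finished on LSU
[25] I5→R2
[26] issue I6 (LSU)
[27] I6 read-ops · issue I7 (MUL)
[28] I6 finished on LSU · I7 read-ops
[29] I6→R5
[34] I7 finished on MUL
[35] I7→R3

cycle = 12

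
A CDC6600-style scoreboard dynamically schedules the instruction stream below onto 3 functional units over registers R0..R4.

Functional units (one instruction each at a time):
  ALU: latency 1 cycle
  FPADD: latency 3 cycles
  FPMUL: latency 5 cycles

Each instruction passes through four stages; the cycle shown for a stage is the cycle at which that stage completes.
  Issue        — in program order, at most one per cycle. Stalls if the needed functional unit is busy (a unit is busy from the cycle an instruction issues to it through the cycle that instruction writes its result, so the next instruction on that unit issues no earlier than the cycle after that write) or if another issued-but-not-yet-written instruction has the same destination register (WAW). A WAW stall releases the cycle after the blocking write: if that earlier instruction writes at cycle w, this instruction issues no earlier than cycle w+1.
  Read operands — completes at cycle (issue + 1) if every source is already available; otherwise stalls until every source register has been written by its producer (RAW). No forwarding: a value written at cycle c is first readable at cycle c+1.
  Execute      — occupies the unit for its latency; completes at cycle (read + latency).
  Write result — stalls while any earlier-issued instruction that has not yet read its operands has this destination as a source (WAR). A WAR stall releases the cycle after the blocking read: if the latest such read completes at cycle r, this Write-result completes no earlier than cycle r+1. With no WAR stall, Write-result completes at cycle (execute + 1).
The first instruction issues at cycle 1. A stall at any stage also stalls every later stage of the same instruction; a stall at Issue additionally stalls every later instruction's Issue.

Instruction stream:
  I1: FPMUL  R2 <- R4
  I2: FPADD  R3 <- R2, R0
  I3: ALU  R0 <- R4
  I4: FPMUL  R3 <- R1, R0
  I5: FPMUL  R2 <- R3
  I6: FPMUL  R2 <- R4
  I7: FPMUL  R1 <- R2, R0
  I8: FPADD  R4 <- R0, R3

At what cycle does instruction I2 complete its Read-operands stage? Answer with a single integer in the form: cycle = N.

cycle = 9

  I1 | 1 | 2 | 7 | 8
  I2 | 2 | 9 | 12 | 13   RAW R2: wait I1 write@8
  I3 | 3 | 4 | 5 | 10   WAR R0: wait I2 read@9
  I4 | 14 | 15 | 20 | 21   WAW R3: wait I2 write@13
  I5 | 22 | 23 | 28 | 29   struct: FPMUL busy until I4 writes@21
  I6 | 30 | 31 | 36 | 37   struct: FPMUL busy until I5 writes@29
  I7 | 38 | 39 | 44 | 45   struct: FPMUL busy until I6 writes@37
  I8 | 39 | 40 | 43 | 44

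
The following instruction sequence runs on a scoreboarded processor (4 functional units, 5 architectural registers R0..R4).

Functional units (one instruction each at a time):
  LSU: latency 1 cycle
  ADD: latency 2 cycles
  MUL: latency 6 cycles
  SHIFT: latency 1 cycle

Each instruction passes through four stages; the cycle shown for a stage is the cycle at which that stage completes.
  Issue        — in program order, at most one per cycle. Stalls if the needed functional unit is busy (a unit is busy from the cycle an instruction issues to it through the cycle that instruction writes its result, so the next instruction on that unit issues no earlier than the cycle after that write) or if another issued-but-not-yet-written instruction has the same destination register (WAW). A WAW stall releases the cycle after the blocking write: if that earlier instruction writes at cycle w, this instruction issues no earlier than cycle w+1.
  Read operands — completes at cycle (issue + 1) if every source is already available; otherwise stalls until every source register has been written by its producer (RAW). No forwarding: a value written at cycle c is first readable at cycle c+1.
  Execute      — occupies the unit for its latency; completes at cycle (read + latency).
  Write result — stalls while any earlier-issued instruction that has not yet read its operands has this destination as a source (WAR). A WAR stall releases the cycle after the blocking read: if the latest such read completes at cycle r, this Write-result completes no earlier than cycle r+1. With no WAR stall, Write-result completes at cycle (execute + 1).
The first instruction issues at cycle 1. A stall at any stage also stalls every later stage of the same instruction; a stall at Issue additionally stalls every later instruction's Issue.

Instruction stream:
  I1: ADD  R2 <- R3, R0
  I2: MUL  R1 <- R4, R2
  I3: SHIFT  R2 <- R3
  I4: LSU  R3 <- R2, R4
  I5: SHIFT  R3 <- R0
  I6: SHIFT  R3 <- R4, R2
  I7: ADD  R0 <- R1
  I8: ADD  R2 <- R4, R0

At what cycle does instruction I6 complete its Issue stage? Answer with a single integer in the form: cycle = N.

1) issue 1, read 2, done 4, write 5
2) issue 2, read 6, done 12, write 13  <RAW R2: wait I1 write@5>
3) issue 6, read 7, done 8, write 9  <WAW R2: wait I1 write@5>
4) issue 7, read 10, done 11, write 12  <RAW R2: wait I3 write@9>
5) issue 13, read 14, done 15, write 16  <WAW R3: wait I4 write@12>
6) issue 17, read 18, done 19, write 20  <struct: SHIFT busy until I5 writes@16>
7) issue 18, read 19, done 21, write 22
8) issue 23, read 24, done 26, write 27  <struct: ADD busy until I7 writes@22>

cycle = 17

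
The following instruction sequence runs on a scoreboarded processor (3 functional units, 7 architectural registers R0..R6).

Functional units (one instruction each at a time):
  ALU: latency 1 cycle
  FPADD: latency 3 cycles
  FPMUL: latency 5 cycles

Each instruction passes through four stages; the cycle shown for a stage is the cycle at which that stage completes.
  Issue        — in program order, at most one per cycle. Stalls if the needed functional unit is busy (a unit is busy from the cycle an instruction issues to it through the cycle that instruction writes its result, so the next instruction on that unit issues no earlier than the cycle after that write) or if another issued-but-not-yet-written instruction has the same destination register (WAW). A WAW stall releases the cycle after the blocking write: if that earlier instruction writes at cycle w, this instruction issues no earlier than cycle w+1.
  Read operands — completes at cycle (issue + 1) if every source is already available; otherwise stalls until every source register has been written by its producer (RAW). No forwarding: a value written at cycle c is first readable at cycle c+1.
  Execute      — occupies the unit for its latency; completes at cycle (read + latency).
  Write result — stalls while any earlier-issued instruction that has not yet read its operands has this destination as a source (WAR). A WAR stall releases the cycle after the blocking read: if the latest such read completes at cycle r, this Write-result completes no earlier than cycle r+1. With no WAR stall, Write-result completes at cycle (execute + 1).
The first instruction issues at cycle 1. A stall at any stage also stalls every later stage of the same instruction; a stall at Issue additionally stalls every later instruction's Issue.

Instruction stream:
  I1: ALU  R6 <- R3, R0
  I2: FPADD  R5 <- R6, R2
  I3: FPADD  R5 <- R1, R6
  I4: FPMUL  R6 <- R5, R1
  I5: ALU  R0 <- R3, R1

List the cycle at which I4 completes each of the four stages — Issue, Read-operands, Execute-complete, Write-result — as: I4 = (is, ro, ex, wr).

I4 = (11, 16, 21, 22)

t=1  I1→ALU
t=2  I1 RO | I2→FPADD
t=3  I1 EX
t=4  I1 WR R6
t=5  I2 RO
t=8  I2 EX
t=9  I2 WR R5
t=10  I3→FPADD
t=11  I3 RO | I4→FPMUL
t=12  I5→ALU
t=13  I5 RO
t=14  I3 EX | I5 EX
t=15  I3 WR R5 | I5 WR R0
t=16  I4 RO
t=21  I4 EX
t=22  I4 WR R6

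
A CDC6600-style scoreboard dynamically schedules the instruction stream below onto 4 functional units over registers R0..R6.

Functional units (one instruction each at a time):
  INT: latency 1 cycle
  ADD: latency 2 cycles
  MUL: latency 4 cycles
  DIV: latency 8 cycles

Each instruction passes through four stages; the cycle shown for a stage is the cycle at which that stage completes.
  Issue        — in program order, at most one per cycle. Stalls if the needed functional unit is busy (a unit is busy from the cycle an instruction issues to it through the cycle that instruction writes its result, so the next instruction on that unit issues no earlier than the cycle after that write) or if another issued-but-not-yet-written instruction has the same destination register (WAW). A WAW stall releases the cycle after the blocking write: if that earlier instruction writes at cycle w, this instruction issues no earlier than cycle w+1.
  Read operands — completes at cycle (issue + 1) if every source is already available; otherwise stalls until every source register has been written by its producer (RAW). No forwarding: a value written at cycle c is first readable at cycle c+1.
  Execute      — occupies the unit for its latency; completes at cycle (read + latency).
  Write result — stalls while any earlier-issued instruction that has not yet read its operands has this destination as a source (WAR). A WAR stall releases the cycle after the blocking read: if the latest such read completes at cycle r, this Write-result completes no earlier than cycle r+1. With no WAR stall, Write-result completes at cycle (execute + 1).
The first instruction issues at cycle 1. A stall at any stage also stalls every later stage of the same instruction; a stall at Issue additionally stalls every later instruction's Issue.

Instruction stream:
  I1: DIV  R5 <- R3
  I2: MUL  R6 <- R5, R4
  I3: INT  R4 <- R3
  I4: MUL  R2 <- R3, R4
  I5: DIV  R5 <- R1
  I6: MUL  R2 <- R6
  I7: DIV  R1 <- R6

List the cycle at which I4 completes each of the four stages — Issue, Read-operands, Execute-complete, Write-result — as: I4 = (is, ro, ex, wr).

I4 = (18, 19, 23, 24)

[1] I1 dispatched to DIV
[2] I1 operands ready; I2 dispatched to MUL
[3] I3 dispatched to INT
[4] I3 operands ready
[5] I3 complete
[10] I1 complete
[11] R5←I1
[12] I2 operands ready
[13] R4←I3
[16] I2 complete
[17] R6←I2
[18] I4 dispatched to MUL
[19] I4 operands ready; I5 dispatched to DIV
[20] I5 operands ready
[23] I4 complete
[24] R2←I4
[25] I6 dispatched to MUL
[26] I6 operands ready
[28] I5 complete
[29] R5←I5
[30] I6 complete; I7 dispatched to DIV
[31] R2←I6; I7 operands ready
[39] I7 complete
[40] R1←I7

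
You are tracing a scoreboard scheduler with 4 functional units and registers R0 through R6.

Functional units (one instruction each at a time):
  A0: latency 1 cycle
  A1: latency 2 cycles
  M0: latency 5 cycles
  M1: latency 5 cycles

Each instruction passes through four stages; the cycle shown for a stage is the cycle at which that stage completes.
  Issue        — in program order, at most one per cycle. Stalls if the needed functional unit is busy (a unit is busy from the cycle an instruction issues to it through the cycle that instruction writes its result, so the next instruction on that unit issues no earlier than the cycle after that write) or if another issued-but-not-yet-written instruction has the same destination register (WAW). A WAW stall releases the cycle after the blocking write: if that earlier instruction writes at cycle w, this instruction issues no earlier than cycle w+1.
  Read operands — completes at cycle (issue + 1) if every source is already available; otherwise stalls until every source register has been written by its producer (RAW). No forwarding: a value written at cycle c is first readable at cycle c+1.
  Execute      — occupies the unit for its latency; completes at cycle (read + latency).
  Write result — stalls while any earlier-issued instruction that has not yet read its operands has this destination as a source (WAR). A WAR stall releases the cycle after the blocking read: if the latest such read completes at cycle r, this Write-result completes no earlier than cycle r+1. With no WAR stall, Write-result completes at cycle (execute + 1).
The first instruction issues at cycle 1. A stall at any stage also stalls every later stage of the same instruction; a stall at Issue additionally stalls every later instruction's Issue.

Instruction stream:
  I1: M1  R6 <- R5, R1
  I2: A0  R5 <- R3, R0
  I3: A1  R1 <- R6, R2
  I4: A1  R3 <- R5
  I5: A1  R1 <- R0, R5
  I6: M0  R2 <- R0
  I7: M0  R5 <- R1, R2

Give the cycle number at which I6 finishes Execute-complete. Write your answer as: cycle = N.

I1: IS=1 RO=2 EX=7 WR=8
I2: IS=2 RO=3 EX=4 WR=5
I3: IS=3 RO=9 EX=11 WR=12  [RAW R6: wait I1 write@8]
I4: IS=13 RO=14 EX=16 WR=17  [struct: A1 busy until I3 writes@12]
I5: IS=18 RO=19 EX=21 WR=22  [struct: A1 busy until I4 writes@17]
I6: IS=19 RO=20 EX=25 WR=26
I7: IS=27 RO=28 EX=33 WR=34  [struct: M0 busy until I6 writes@26]

cycle = 25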